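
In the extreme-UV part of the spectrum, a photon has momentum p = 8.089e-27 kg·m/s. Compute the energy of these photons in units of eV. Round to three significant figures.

(c = 2.99792458e8 m/s, 1 eV = 1.602176634e-19 J.)
Apply E = pc: E = 2.425e-18 J.
Converting to eV: E = 15.14 eV ≈ 15.1 eV.

15.1 eV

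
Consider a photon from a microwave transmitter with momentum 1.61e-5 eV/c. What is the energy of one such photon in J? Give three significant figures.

2.58e-24 J

Take c = 2.99792458e8 m/s, 1 eV = 1.602176634e-19 J.
Convert to SI: p = 1.61e-5 eV/c = 8.6043e-33 kg·m/s.
Since E = pc for a photon, E = 2.580e-24 J.
So E ≈ 2.58e-24 J.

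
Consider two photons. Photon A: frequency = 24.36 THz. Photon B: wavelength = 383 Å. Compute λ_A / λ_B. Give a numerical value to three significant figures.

λ_A = 1.231 × 10^-5 m (from frequency = 24.36 THz, via λ = c/f).
λ_B = 3.830 × 10^-8 m (from wavelength = 383 Å, via λ given directly).
Ratio = 1.231 × 10^-5 / 3.830 × 10^-8 = 321.

321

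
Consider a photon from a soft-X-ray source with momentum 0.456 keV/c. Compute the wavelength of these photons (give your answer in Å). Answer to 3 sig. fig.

27.2 Å

Take h = 6.62607015e-34 J·s, c = 2.99792458e8 m/s, 1 eV = 1.602176634e-19 J.
First convert: p = 0.456 keV/c = 2.4370e-25 kg·m/s.
For a photon λ = h/p, so λ = 2.719e-9 m.
Converting to Å: λ = 27.19 Å ≈ 27.2 Å.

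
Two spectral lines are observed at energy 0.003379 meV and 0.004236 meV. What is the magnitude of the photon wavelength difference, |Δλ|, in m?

Using λ = hc/E: λ₁ = 0.36693 m, λ₂ = 0.29269 m.
|Δλ| = |0.36693 − 0.29269| = 0.0742 m.

0.0742 m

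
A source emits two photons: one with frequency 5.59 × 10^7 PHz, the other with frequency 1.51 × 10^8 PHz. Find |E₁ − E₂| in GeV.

Using E = hf: E₁ = 3.704 × 10^-11 J, E₂ = 1.001 × 10^-10 J.
|ΔE| = |3.704 × 10^-11 − 1.001 × 10^-10| = 6.30 × 10^-11 J = 0.393 GeV.

0.393 GeV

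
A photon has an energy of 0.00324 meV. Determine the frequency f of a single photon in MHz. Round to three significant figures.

Convert to SI: E = 0.00324 meV = 5.1911e-25 J.
Since f = E/h for a photon, f = 7.834e8 Hz.
Converting to MHz: f = 783.4 MHz ≈ 783 MHz.

783 MHz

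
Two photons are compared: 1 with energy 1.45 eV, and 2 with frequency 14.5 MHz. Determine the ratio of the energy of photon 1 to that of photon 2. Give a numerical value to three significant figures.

E_1 = 2.323 × 10^-19 J (from energy = 1.45 eV, via E given directly).
E_2 = 9.608 × 10^-27 J (from frequency = 14.5 MHz, via E = hf).
Ratio = 2.323 × 10^-19 / 9.608 × 10^-27 = 2.42 × 10^7.

2.42 × 10^7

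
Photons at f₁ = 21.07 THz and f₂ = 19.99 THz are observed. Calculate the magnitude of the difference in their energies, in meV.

Using E = hf: E₁ = 1.3961 × 10^-20 J, E₂ = 1.3246 × 10^-20 J.
|ΔE| = |1.3961 × 10^-20 − 1.3246 × 10^-20| = 7.16 × 10^-22 J = 4.47 meV.

4.47 meV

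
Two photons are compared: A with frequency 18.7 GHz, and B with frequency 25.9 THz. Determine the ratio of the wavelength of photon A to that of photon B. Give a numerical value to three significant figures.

λ_A = 0.01603 m (from frequency = 18.7 GHz, via λ = c/f).
λ_B = 1.157e-5 m (from frequency = 25.9 THz, via λ = c/f).
Ratio = 0.01603 / 1.157e-5 = 1390.

1390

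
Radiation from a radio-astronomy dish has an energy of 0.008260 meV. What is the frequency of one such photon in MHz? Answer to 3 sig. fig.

Take h = 6.62607015·10^-34 J·s, 1 eV = 1.602176634·10^-19 J.
Convert to SI: E = 0.008260 meV = 1.3234·10^-24 J.
For a photon f = E/h, so f = 1.997·10^9 Hz.
Converting to MHz: f = 1997 MHz ≈ 2000 MHz.

2000 MHz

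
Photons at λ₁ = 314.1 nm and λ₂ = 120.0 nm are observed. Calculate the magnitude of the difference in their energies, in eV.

Using E = hc/λ: E₁ = 6.3242 × 10^-19 J, E₂ = 1.6554 × 10^-18 J.
|ΔE| = |6.3242 × 10^-19 − 1.6554 × 10^-18| = 1.02 × 10^-18 J = 6.38 eV.

6.38 eV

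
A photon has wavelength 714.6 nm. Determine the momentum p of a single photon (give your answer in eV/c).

Take h = 6.62607015·10^-34 J·s, c = 2.99792458·10^8 m/s, 1 eV = 1.602176634·10^-19 J.
In SI units: λ = 714.6 nm = 7.146·10^-7 m.
For a photon p = h/λ, so p = 9.272·10^-28 kg·m/s.
Converting to eV/c: p = 1.735 eV/c ≈ 1.74 eV/c.

1.74 eV/c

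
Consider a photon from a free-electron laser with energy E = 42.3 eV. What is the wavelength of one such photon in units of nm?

Take h = 6.62607015·10^-34 J·s, c = 2.99792458·10^8 m/s, 1 eV = 1.602176634·10^-19 J.
In SI units: E = 42.3 eV = 6.7772·10^-18 J.
Since λ = hc/E for a photon, λ = 2.931·10^-8 m.
Converting to nm: λ = 29.31 nm ≈ 29.3 nm.

29.3 nm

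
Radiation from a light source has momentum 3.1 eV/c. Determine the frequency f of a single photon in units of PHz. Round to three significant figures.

Use h = 6.62607015e-34 J·s, c = 2.99792458e8 m/s, 1 eV = 1.602176634e-19 J.
First convert: p = 3.1 eV/c = 1.6567e-27 kg·m/s.
For a photon f = pc/h, so f = 7.496e14 Hz.
Converting to PHz: f = 0.7496 PHz ≈ 0.750 PHz.

0.750 PHz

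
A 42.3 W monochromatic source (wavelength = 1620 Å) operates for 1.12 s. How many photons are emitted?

Total energy: E_total = P·t = 42.3 × 1.12 = 47.38 J.
Per-photon energy: E = 1.226 × 10^-18 J.
N = E_total / E_photon = 3.86 × 10^19.

3.86 × 10^19 photons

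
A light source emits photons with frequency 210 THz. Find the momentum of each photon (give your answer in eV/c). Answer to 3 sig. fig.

0.868 eV/c

Take h = 6.62607015e-34 J·s, c = 2.99792458e8 m/s, 1 eV = 1.602176634e-19 J.
In SI units: f = 210 THz = 2.10e14 Hz.
For a photon p = hf/c, so p = 4.641e-28 kg·m/s.
Converting to eV/c: p = 0.8685 eV/c ≈ 0.868 eV/c.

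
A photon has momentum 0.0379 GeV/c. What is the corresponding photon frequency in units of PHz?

Convert to SI: p = 0.0379 GeV/c = 2.0255e-20 kg·m/s.
For a photon f = pc/h, so f = 9.164e21 Hz.
Converting to PHz: f = 9.164e6 PHz ≈ 9.16e6 PHz.

9.16e6 PHz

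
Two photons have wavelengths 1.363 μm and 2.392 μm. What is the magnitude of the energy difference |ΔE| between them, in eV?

0.391 eV

Using E = hc/λ: E₁ = 1.4574e-19 J, E₂ = 8.3045e-20 J.
|ΔE| = |1.4574e-19 − 8.3045e-20| = 6.27e-20 J = 0.391 eV.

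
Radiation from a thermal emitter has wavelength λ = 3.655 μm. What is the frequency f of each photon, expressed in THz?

First convert: λ = 3.655 μm = 3.655 × 10^-6 m.
Apply f = c/λ: f = 8.202 × 10^13 Hz.
Converting to THz: f = 82.02 THz ≈ 82.0 THz.

82.0 THz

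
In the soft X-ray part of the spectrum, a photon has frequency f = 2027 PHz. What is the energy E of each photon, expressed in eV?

In SI units: f = 2027 PHz = 2.027 × 10^18 Hz.
For a photon E = hf, so E = 1.343 × 10^-15 J.
Converting to eV: E = 8383 eV ≈ 8380 eV.

8380 eV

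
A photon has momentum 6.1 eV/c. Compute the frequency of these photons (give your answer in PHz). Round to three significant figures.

Use h = 6.62607015e-34 J·s, c = 2.99792458e8 m/s, 1 eV = 1.602176634e-19 J.
First convert: p = 6.1 eV/c = 3.2600e-27 kg·m/s.
For a photon f = pc/h, so f = 1.475e15 Hz.
Converting to PHz: f = 1.475 PHz ≈ 1.47 PHz.

1.47 PHz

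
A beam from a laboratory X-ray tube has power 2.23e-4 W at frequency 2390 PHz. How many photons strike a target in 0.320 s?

4.51e10 photons

Total energy: E_total = P·t = 2.23e-4 × 0.320 = 7.136e-5 J.
Per-photon energy: E = 1.584e-15 J.
N = E_total / E_photon = 4.51e10.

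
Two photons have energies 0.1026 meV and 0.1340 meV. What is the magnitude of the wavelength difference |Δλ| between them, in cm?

0.283 cm

Using λ = hc/E: λ₁ = 0.012084 m, λ₂ = 0.0092526 m.
|Δλ| = |0.012084 − 0.0092526| = 0.00283 m = 0.283 cm.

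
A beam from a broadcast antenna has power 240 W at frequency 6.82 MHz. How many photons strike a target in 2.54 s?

1.35 × 10^29 photons

Total energy: E_total = P·t = 240 × 2.54 = 609.6 J.
Per-photon energy: E = 4.519 × 10^-27 J.
N = E_total / E_photon = 1.35 × 10^29.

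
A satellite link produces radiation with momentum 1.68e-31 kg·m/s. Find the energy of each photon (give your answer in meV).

0.314 meV

Take c = 2.99792458e8 m/s, 1 eV = 1.602176634e-19 J.
The photon relation is E = pc, giving E = 5.037e-23 J.
Converting to meV: E = 0.3144 meV ≈ 0.314 meV.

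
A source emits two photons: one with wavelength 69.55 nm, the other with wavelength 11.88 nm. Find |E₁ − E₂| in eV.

86.5 eV

Using E = hc/λ: E₁ = 2.8561 × 10^-18 J, E₂ = 1.6721 × 10^-17 J.
|ΔE| = |2.8561 × 10^-18 − 1.6721 × 10^-17| = 1.39 × 10^-17 J = 86.5 eV.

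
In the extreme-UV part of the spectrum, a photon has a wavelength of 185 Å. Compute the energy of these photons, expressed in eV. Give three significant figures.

Take h = 6.62607015 × 10^-34 J·s, c = 2.99792458 × 10^8 m/s, 1 eV = 1.602176634 × 10^-19 J.
Convert to SI: λ = 185 Å = 1.85 × 10^-8 m.
The photon relation is E = hc/λ, giving E = 1.074 × 10^-17 J.
Converting to eV: E = 67.02 eV ≈ 67.0 eV.

67.0 eV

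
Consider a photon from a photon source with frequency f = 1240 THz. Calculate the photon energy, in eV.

5.13 eV

Take h = 6.62607015e-34 J·s, 1 eV = 1.602176634e-19 J.
Convert to SI: f = 1240 THz = 1.24e15 Hz.
Apply E = hf: E = 8.216e-19 J.
Converting to eV: E = 5.128 eV ≈ 5.13 eV.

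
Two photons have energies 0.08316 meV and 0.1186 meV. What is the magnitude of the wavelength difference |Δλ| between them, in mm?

4.46 mm

Using λ = hc/E: λ₁ = 0.014909 m, λ₂ = 0.010454 m.
|Δλ| = |0.014909 − 0.010454| = 0.00446 m = 4.46 mm.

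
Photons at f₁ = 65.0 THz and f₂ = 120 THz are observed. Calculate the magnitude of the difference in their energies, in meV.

Using E = hf: E₁ = 4.307 × 10^-20 J, E₂ = 7.951 × 10^-20 J.
|ΔE| = |4.307 × 10^-20 − 7.951 × 10^-20| = 3.64 × 10^-20 J = 227 meV.

227 meV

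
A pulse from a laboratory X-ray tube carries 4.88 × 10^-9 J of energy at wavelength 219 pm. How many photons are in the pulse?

5.38 × 10^6 photons

Per-photon energy: E = 9.071 × 10^-16 J (from wavelength = 219 pm).
N = E_total / E_photon = 4.88 × 10^-9 J / 9.071 × 10^-16 J = 5.38 × 10^6.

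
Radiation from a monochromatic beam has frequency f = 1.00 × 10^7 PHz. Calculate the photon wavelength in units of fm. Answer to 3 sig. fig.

30.0 fm

First convert: f = 1.00 × 10^7 PHz = 1.00 × 10^22 Hz.
Apply λ = c/f: λ = 2.998 × 10^-14 m.
Converting to fm: λ = 29.98 fm ≈ 30.0 fm.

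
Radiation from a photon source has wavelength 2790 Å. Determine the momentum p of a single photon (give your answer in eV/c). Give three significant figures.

Take h = 6.62607015e-34 J·s, c = 2.99792458e8 m/s, 1 eV = 1.602176634e-19 J.
In SI units: λ = 2790 Å = 2.79e-7 m.
Apply p = h/λ: p = 2.375e-27 kg·m/s.
Converting to eV/c: p = 4.444 eV/c ≈ 4.44 eV/c.

4.44 eV/c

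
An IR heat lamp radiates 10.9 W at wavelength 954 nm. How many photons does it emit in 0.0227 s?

Total energy: E_total = P·t = 10.9 × 0.0227 = 0.2474 J.
Per-photon energy: E = 2.082e-19 J.
N = E_total / E_photon = 1.19e18.

1.19e18 photons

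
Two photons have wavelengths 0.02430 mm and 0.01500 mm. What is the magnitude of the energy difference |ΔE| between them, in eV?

Using E = hc/λ: E₁ = 8.1747 × 10^-21 J, E₂ = 1.3243 × 10^-20 J.
|ΔE| = |8.1747 × 10^-21 − 1.3243 × 10^-20| = 5.07 × 10^-21 J = 0.0316 eV.

0.0316 eV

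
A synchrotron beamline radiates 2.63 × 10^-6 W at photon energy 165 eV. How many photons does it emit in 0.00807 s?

8.03 × 10^8 photons

Total energy: E_total = P·t = 2.63 × 10^-6 × 0.00807 = 2.122 × 10^-8 J.
Per-photon energy: E = 2.644 × 10^-17 J.
N = E_total / E_photon = 8.03 × 10^8.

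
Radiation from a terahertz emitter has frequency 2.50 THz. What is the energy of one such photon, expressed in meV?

(h = 6.62607015e-34 J·s, 1 eV = 1.602176634e-19 J.)
In SI units: f = 2.50 THz = 2.50e12 Hz.
Apply E = hf: E = 1.657e-21 J.
Converting to meV: E = 10.34 meV ≈ 10.3 meV.

10.3 meV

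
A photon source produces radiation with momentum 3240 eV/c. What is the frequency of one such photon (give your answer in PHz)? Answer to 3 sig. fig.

783 PHz

First convert: p = 3240 eV/c = 1.7315e-24 kg·m/s.
For a photon f = pc/h, so f = 7.834e17 Hz.
Converting to PHz: f = 783.4 PHz ≈ 783 PHz.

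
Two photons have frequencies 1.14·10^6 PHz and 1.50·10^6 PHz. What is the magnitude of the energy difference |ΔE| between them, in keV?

Using E = hf: E₁ = 7.554·10^-13 J, E₂ = 9.939·10^-13 J.
|ΔE| = |7.554·10^-13 − 9.939·10^-13| = 2.39·10^-13 J = 1490 keV.

1490 keV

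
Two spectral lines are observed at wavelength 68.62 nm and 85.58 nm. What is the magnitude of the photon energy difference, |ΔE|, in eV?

3.58 eV

Using E = hc/λ: E₁ = 2.8948e-18 J, E₂ = 2.3212e-18 J.
|ΔE| = |2.8948e-18 − 2.3212e-18| = 5.74e-19 J = 3.58 eV.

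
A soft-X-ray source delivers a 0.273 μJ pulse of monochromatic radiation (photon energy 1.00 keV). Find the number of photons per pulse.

1.70 × 10^9 photons

Per-photon energy: E = 1.602 × 10^-16 J (from energy = 1.00 keV).
N = E_total / E_photon = 2.73 × 10^-7 J / 1.602 × 10^-16 J = 1.70 × 10^9.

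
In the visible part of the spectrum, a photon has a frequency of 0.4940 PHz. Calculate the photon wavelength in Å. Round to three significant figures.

6070 Å

Use c = 2.99792458 × 10^8 m/s.
Convert to SI: f = 0.4940 PHz = 4.940 × 10^14 Hz.
Since λ = c/f for a photon, λ = 6.069 × 10^-7 m.
Converting to Å: λ = 6069 Å ≈ 6070 Å.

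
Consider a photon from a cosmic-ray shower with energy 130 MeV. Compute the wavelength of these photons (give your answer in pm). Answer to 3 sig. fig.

In SI units: E = 130 MeV = 2.0828 × 10^-11 J.
For a photon λ = hc/E, so λ = 9.537 × 10^-15 m.
Converting to pm: λ = 0.009537 pm ≈ 9.54 × 10^-3 pm.

9.54 × 10^-3 pm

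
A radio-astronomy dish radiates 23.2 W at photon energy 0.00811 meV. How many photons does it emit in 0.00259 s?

4.62e22 photons

Total energy: E_total = P·t = 23.2 × 0.00259 = 0.06009 J.
Per-photon energy: E = 1.299e-24 J.
N = E_total / E_photon = 4.62e22.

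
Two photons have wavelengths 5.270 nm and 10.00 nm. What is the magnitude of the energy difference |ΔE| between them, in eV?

Using E = hc/λ: E₁ = 3.7693·10^-17 J, E₂ = 1.9864·10^-17 J.
|ΔE| = |3.7693·10^-17 − 1.9864·10^-17| = 1.78·10^-17 J = 111 eV.

111 eV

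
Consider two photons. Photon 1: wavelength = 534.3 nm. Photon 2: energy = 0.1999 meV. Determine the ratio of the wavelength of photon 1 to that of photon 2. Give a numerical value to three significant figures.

λ_1 = 5.343e-7 m (from wavelength = 534.3 nm, via λ given directly).
λ_2 = 0.006202 m (from energy = 0.1999 meV, via λ = hc/E).
Ratio = 5.343e-7 / 0.006202 = 8.61e-5.

8.61e-5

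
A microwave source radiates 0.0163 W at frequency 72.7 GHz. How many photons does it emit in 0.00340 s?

Total energy: E_total = P·t = 0.0163 × 0.00340 = 5.542 × 10^-5 J.
Per-photon energy: E = 4.817 × 10^-23 J.
N = E_total / E_photon = 1.15 × 10^18.

1.15 × 10^18 photons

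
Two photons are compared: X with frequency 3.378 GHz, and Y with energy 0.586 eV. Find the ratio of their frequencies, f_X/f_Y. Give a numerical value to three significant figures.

f_X = 3.378e9 Hz (from frequency = 3.378 GHz, via f given directly).
f_Y = 1.417e14 Hz (from energy = 0.586 eV, via f = E/h).
Ratio = 3.378e9 / 1.417e14 = 2.38e-5.

2.38e-5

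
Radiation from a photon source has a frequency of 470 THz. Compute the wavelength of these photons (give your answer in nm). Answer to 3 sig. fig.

Convert to SI: f = 470 THz = 4.7e14 Hz.
For a photon λ = c/f, so λ = 6.379e-7 m.
Converting to nm: λ = 637.9 nm ≈ 638 nm.

638 nm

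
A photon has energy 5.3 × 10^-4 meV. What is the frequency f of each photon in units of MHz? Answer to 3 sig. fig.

Convert to SI: E = 5.3 × 10^-4 meV = 8.4915 × 10^-26 J.
For a photon f = E/h, so f = 1.282 × 10^8 Hz.
Converting to MHz: f = 128.2 MHz ≈ 128 MHz.

128 MHz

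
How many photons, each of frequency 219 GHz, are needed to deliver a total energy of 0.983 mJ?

Per-photon energy: E = 1.451 × 10^-22 J (from frequency = 219 GHz).
N = E_total / E_photon = 9.83 × 10^-4 J / 1.451 × 10^-22 J = 6.77 × 10^18.

6.77 × 10^18 photons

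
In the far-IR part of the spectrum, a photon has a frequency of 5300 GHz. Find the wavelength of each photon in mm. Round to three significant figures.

Convert to SI: f = 5300 GHz = 5.3e12 Hz.
For a photon λ = c/f, so λ = 5.656e-5 m.
Converting to mm: λ = 0.05656 mm ≈ 0.0566 mm.

0.0566 mm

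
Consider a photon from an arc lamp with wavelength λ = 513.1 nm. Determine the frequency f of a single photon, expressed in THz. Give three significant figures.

First convert: λ = 513.1 nm = 5.131e-7 m.
For a photon f = c/λ, so f = 5.843e14 Hz.
Converting to THz: f = 584.3 THz ≈ 584 THz.

584 THz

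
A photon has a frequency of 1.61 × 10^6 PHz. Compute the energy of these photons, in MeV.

Use h = 6.62607015 × 10^-34 J·s, 1 eV = 1.602176634 × 10^-19 J.
Convert to SI: f = 1.61 × 10^6 PHz = 1.61 × 10^21 Hz.
Apply E = hf: E = 1.067 × 10^-12 J.
Converting to MeV: E = 6.658 MeV ≈ 6.66 MeV.

6.66 MeV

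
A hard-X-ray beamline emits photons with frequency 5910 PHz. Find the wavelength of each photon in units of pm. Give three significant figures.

First convert: f = 5910 PHz = 5.91·10^18 Hz.
Since λ = c/f for a photon, λ = 5.073·10^-11 m.
Converting to pm: λ = 50.73 pm ≈ 50.7 pm.

50.7 pm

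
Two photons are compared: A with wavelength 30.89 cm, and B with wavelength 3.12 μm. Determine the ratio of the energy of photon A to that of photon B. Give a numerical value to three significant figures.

1.01 × 10^-5

E_A = 6.431 × 10^-25 J (from wavelength = 30.89 cm, via E = hc/λ).
E_B = 6.367 × 10^-20 J (from wavelength = 3.12 μm, via E = hc/λ).
Ratio = 6.431 × 10^-25 / 6.367 × 10^-20 = 1.01 × 10^-5.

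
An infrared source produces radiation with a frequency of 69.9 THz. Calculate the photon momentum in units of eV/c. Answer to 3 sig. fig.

Convert to SI: f = 69.9 THz = 6.99e13 Hz.
Since p = hf/c for a photon, p = 1.545e-28 kg·m/s.
Converting to eV/c: p = 0.2891 eV/c ≈ 0.289 eV/c.

0.289 eV/c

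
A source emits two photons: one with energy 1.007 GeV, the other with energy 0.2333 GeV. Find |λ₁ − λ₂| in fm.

4.08 fm

Using λ = hc/E: λ₁ = 1.2312e-15 m, λ₂ = 5.3144e-15 m.
|Δλ| = |1.2312e-15 − 5.3144e-15| = 4.08e-15 m = 4.08 fm.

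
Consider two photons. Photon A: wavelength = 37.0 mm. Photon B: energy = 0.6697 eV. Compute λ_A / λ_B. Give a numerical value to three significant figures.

2.00e4

λ_A = 0.03700 m (from wavelength = 37.0 mm, via λ given directly).
λ_B = 1.851e-6 m (from energy = 0.6697 eV, via λ = hc/E).
Ratio = 0.03700 / 1.851e-6 = 2.00e4.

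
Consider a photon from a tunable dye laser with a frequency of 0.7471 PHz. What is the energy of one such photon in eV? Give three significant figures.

In SI units: f = 0.7471 PHz = 7.471e14 Hz.
Since E = hf for a photon, E = 4.950e-19 J.
Converting to eV: E = 3.090 eV ≈ 3.09 eV.

3.09 eV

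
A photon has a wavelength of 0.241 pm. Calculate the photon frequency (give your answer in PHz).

1.24 × 10^6 PHz

First convert: λ = 0.241 pm = 2.41 × 10^-13 m.
For a photon f = c/λ, so f = 1.244 × 10^21 Hz.
Converting to PHz: f = 1.244 × 10^6 PHz ≈ 1.24 × 10^6 PHz.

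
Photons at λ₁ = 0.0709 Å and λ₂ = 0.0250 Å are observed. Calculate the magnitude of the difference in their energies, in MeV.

0.321 MeV

Using E = hc/λ: E₁ = 2.802 × 10^-14 J, E₂ = 7.946 × 10^-14 J.
|ΔE| = |2.802 × 10^-14 − 7.946 × 10^-14| = 5.14 × 10^-14 J = 0.321 MeV.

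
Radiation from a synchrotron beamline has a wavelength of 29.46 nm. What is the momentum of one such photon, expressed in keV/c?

0.0421 keV/c

Take h = 6.62607015·10^-34 J·s, c = 2.99792458·10^8 m/s, 1 eV = 1.602176634·10^-19 J.
Convert to SI: λ = 29.46 nm = 2.946·10^-8 m.
Apply p = h/λ: p = 2.249·10^-26 kg·m/s.
Converting to keV/c: p = 0.04209 keV/c ≈ 0.0421 keV/c.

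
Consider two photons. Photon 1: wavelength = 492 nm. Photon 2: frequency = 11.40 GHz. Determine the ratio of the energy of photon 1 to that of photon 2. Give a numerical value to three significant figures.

E_1 = 4.037e-19 J (from wavelength = 492 nm, via E = hc/λ).
E_2 = 7.554e-24 J (from frequency = 11.40 GHz, via E = hf).
Ratio = 4.037e-19 / 7.554e-24 = 5.35e4.

5.35e4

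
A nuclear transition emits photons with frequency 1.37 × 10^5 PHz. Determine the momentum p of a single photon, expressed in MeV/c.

Use h = 6.62607015 × 10^-34 J·s, c = 2.99792458 × 10^8 m/s, 1 eV = 1.602176634 × 10^-19 J.
In SI units: f = 1.37 × 10^5 PHz = 1.37 × 10^20 Hz.
Since p = hf/c for a photon, p = 3.028 × 10^-22 kg·m/s.
Converting to MeV/c: p = 0.5666 MeV/c ≈ 0.567 MeV/c.

0.567 MeV/c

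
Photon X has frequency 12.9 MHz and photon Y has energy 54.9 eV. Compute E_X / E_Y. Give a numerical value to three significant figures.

9.72·10^-10

E_X = 8.548·10^-27 J (from frequency = 12.9 MHz, via E = hf).
E_Y = 8.796·10^-18 J (from energy = 54.9 eV, via E given directly).
Ratio = 8.548·10^-27 / 8.796·10^-18 = 9.72·10^-10.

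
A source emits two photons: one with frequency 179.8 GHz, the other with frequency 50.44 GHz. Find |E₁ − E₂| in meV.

0.535 meV

Using E = hf: E₁ = 1.1914·10^-22 J, E₂ = 3.3422·10^-23 J.
|ΔE| = |1.1914·10^-22 − 3.3422·10^-23| = 8.57·10^-23 J = 0.535 meV.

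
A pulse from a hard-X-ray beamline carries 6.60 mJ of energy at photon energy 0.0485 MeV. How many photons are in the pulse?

8.49 × 10^11 photons

Per-photon energy: E = 7.771 × 10^-15 J (from energy = 0.0485 MeV).
N = E_total / E_photon = 0.00660 J / 7.771 × 10^-15 J = 8.49 × 10^11.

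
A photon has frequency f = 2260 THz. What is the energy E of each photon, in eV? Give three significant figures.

9.35 eV

In SI units: f = 2260 THz = 2.26e15 Hz.
Apply E = hf: E = 1.497e-18 J.
Converting to eV: E = 9.347 eV ≈ 9.35 eV.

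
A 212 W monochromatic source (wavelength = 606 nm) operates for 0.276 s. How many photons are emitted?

1.79e20 photons

Total energy: E_total = P·t = 212 × 0.276 = 58.51 J.
Per-photon energy: E = 3.278e-19 J.
N = E_total / E_photon = 1.79e20.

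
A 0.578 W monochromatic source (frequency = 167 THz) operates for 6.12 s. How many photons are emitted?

Total energy: E_total = P·t = 0.578 × 6.12 = 3.537 J.
Per-photon energy: E = 1.107e-19 J.
N = E_total / E_photon = 3.20e19.

3.20e19 photons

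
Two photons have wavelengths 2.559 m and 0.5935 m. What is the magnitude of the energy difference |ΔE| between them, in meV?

Using E = hc/λ: E₁ = 7.7626 × 10^-26 J, E₂ = 3.3470 × 10^-25 J.
|ΔE| = |7.7626 × 10^-26 − 3.3470 × 10^-25| = 2.57 × 10^-25 J = 1.60 × 10^-3 meV.

1.60 × 10^-3 meV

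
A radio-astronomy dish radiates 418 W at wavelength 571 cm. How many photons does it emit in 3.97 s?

4.77e28 photons

Total energy: E_total = P·t = 418 × 3.97 = 1659 J.
Per-photon energy: E = 3.479e-26 J.
N = E_total / E_photon = 4.77e28.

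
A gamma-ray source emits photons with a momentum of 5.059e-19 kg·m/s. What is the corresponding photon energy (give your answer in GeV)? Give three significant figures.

Since E = pc for a photon, E = 1.517e-10 J.
Converting to GeV: E = 0.9466 GeV ≈ 0.947 GeV.

0.947 GeV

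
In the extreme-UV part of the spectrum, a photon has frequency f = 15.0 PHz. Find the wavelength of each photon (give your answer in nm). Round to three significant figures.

20.0 nm

Convert to SI: f = 15.0 PHz = 1.50·10^16 Hz.
Apply λ = c/f: λ = 1.999·10^-8 m.
Converting to nm: λ = 19.99 nm ≈ 20.0 nm.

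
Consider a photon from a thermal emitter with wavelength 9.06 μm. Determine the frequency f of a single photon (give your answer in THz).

First convert: λ = 9.06 μm = 9.06e-6 m.
Since f = c/λ for a photon, f = 3.309e13 Hz.
Converting to THz: f = 33.09 THz ≈ 33.1 THz.

33.1 THz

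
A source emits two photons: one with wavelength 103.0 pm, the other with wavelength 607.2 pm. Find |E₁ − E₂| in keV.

10.0 keV

Using E = hc/λ: E₁ = 1.9286e-15 J, E₂ = 3.2715e-16 J.
|ΔE| = |1.9286e-15 − 3.2715e-16| = 1.60e-15 J = 10.0 keV.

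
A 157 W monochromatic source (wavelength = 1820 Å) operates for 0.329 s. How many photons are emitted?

Total energy: E_total = P·t = 157 × 0.329 = 51.65 J.
Per-photon energy: E = 1.091·10^-18 J.
N = E_total / E_photon = 4.73·10^19.

4.73·10^19 photons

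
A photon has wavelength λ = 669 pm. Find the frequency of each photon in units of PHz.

448 PHz

Take c = 2.99792458e8 m/s.
First convert: λ = 669 pm = 6.69e-10 m.
Since f = c/λ for a photon, f = 4.481e17 Hz.
Converting to PHz: f = 448.1 PHz ≈ 448 PHz.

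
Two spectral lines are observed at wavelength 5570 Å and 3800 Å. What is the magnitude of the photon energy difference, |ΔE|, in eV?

Using E = hc/λ: E₁ = 3.566e-19 J, E₂ = 5.227e-19 J.
|ΔE| = |3.566e-19 − 5.227e-19| = 1.66e-19 J = 1.04 eV.

1.04 eV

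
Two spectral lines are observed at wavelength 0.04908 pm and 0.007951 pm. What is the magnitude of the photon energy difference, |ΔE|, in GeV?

0.131 GeV

Using E = hc/λ: E₁ = 4.0474e-12 J, E₂ = 2.4984e-11 J.
|ΔE| = |4.0474e-12 − 2.4984e-11| = 2.09e-11 J = 0.131 GeV.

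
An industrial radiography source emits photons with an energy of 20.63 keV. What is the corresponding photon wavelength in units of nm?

0.0601 nm

Use h = 6.62607015 × 10^-34 J·s, c = 2.99792458 × 10^8 m/s, 1 eV = 1.602176634 × 10^-19 J.
Convert to SI: E = 20.63 keV = 3.3053 × 10^-15 J.
Apply λ = hc/E: λ = 6.010 × 10^-11 m.
Converting to nm: λ = 0.06010 nm ≈ 0.0601 nm.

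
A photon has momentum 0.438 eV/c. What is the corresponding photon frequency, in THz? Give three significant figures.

106 THz

In SI units: p = 0.438 eV/c = 2.3408e-28 kg·m/s.
The photon relation is f = pc/h, giving f = 1.059e14 Hz.
Converting to THz: f = 105.9 THz ≈ 106 THz.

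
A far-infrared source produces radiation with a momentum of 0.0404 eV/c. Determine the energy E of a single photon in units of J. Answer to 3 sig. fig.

Use c = 2.99792458e8 m/s, 1 eV = 1.602176634e-19 J.
In SI units: p = 0.0404 eV/c = 2.1591e-29 kg·m/s.
Apply E = pc: E = 6.473e-21 J.
So E ≈ 6.47e-21 J.

6.47e-21 J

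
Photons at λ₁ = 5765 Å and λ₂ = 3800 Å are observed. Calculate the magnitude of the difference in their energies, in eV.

1.11 eV

Using E = hc/λ: E₁ = 3.4457e-19 J, E₂ = 5.2275e-19 J.
|ΔE| = |3.4457e-19 − 5.2275e-19| = 1.78e-19 J = 1.11 eV.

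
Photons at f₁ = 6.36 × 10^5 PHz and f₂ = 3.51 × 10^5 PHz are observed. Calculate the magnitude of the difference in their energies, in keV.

1180 keV

Using E = hf: E₁ = 4.214 × 10^-13 J, E₂ = 2.326 × 10^-13 J.
|ΔE| = |4.214 × 10^-13 − 2.326 × 10^-13| = 1.89 × 10^-13 J = 1180 keV.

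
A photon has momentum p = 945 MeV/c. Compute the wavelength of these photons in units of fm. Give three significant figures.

Convert to SI: p = 945 MeV/c = 5.0504 × 10^-19 kg·m/s.
Apply λ = h/p: λ = 1.312 × 10^-15 m.
Converting to fm: λ = 1.312 fm ≈ 1.31 fm.

1.31 fm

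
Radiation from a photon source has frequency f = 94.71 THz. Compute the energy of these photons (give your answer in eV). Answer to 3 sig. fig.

First convert: f = 94.71 THz = 9.471 × 10^13 Hz.
The photon relation is E = hf, giving E = 6.276 × 10^-20 J.
Converting to eV: E = 0.3917 eV ≈ 0.392 eV.

0.392 eV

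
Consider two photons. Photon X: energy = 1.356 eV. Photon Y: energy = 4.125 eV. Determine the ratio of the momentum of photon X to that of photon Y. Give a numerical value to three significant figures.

p_X = 7.247 × 10^-28 kg·m/s (from energy = 1.356 eV, via p = E/c).
p_Y = 2.205 × 10^-27 kg·m/s (from energy = 4.125 eV, via p = E/c).
Ratio = 7.247 × 10^-28 / 2.205 × 10^-27 = 0.329.

0.329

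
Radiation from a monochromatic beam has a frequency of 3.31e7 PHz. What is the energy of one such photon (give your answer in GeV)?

Use h = 6.62607015e-34 J·s, 1 eV = 1.602176634e-19 J.
First convert: f = 3.31e7 PHz = 3.31e22 Hz.
Since E = hf for a photon, E = 2.193e-11 J.
Converting to GeV: E = 0.1369 GeV ≈ 0.137 GeV.

0.137 GeV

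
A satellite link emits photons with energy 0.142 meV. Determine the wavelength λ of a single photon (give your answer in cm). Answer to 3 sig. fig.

(h = 6.62607015 × 10^-34 J·s, c = 2.99792458 × 10^8 m/s, 1 eV = 1.602176634 × 10^-19 J.)
In SI units: E = 0.142 meV = 2.2751 × 10^-23 J.
The photon relation is λ = hc/E, giving λ = 0.008731 m.
Converting to cm: λ = 0.8731 cm ≈ 0.873 cm.

0.873 cm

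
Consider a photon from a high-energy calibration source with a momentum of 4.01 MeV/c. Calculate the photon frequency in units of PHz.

9.70e5 PHz

(h = 6.62607015e-34 J·s, c = 2.99792458e8 m/s, 1 eV = 1.602176634e-19 J.)
Convert to SI: p = 4.01 MeV/c = 2.1431e-21 kg·m/s.
The photon relation is f = pc/h, giving f = 9.696e20 Hz.
Converting to PHz: f = 969600 PHz ≈ 9.70e5 PHz.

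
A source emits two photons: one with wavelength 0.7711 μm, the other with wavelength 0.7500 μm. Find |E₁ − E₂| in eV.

Using E = hc/λ: E₁ = 2.5761 × 10^-19 J, E₂ = 2.6486 × 10^-19 J.
|ΔE| = |2.5761 × 10^-19 − 2.6486 × 10^-19| = 7.25 × 10^-21 J = 0.0452 eV.

0.0452 eV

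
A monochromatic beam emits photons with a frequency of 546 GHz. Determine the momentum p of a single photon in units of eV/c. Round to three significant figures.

Convert to SI: f = 546 GHz = 5.46·10^11 Hz.
Since p = hf/c for a photon, p = 1.207·10^-30 kg·m/s.
Converting to eV/c: p = 0.002258 eV/c ≈ 2.26·10^-3 eV/c.

2.26·10^-3 eV/c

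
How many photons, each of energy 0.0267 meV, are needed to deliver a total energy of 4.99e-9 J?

Per-photon energy: E = 4.278e-24 J (from energy = 0.0267 meV).
N = E_total / E_photon = 4.99e-9 J / 4.278e-24 J = 1.17e15.

1.17e15 photons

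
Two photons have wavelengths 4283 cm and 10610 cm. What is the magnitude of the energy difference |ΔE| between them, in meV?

1.73 × 10^-5 meV

Using E = hc/λ: E₁ = 4.6380 × 10^-27 J, E₂ = 1.8722 × 10^-27 J.
|ΔE| = |4.6380 × 10^-27 − 1.8722 × 10^-27| = 2.77 × 10^-27 J = 1.73 × 10^-5 meV.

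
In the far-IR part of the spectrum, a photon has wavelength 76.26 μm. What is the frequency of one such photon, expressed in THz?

3.93 THz

First convert: λ = 76.26 μm = 7.626 × 10^-5 m.
Since f = c/λ for a photon, f = 3.931 × 10^12 Hz.
Converting to THz: f = 3.931 THz ≈ 3.93 THz.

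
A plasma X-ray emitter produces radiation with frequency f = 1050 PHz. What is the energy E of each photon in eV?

Take h = 6.62607015e-34 J·s, 1 eV = 1.602176634e-19 J.
First convert: f = 1050 PHz = 1.05e18 Hz.
Apply E = hf: E = 6.957e-16 J.
Converting to eV: E = 4342 eV ≈ 4340 eV.

4340 eV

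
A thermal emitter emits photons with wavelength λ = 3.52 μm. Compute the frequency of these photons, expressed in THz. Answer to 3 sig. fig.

First convert: λ = 3.52 μm = 3.52·10^-6 m.
The photon relation is f = c/λ, giving f = 8.517·10^13 Hz.
Converting to THz: f = 85.17 THz ≈ 85.2 THz.

85.2 THz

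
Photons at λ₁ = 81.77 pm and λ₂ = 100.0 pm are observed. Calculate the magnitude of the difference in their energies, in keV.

Using E = hc/λ: E₁ = 2.4293 × 10^-15 J, E₂ = 1.9864 × 10^-15 J.
|ΔE| = |2.4293 × 10^-15 − 1.9864 × 10^-15| = 4.43 × 10^-16 J = 2.76 keV.

2.76 keV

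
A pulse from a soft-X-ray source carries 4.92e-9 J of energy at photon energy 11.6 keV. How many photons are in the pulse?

Per-photon energy: E = 1.859e-15 J (from energy = 11.6 keV).
N = E_total / E_photon = 4.92e-9 J / 1.859e-15 J = 2.65e6.

2.65e6 photons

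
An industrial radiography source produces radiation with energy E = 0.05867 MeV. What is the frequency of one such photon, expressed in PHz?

Convert to SI: E = 0.05867 MeV = 9.4000 × 10^-15 J.
Since f = E/h for a photon, f = 1.419 × 10^19 Hz.
Converting to PHz: f = 14190 PHz ≈ 1.42 × 10^4 PHz.

1.42 × 10^4 PHz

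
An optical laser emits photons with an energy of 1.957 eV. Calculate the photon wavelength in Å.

Use h = 6.62607015·10^-34 J·s, c = 2.99792458·10^8 m/s, 1 eV = 1.602176634·10^-19 J.
First convert: E = 1.957 eV = 3.1355·10^-19 J.
For a photon λ = hc/E, so λ = 6.335·10^-7 m.
Converting to Å: λ = 6335 Å ≈ 6340 Å.

6340 Å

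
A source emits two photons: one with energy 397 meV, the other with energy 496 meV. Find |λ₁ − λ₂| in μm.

0.623 μm

Using λ = hc/E: λ₁ = 3.123·10^-6 m, λ₂ = 2.500·10^-6 m.
|Δλ| = |3.123·10^-6 − 2.500·10^-6| = 6.23·10^-7 m = 0.623 μm.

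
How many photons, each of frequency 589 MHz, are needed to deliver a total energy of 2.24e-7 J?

Per-photon energy: E = 3.903e-25 J (from frequency = 589 MHz).
N = E_total / E_photon = 2.24e-7 J / 3.903e-25 J = 5.74e17.

5.74e17 photons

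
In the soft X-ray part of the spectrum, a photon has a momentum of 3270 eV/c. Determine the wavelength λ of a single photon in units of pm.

379 pm

First convert: p = 3270 eV/c = 1.7476e-24 kg·m/s.
The photon relation is λ = h/p, giving λ = 3.792e-10 m.
Converting to pm: λ = 379.2 pm ≈ 379 pm.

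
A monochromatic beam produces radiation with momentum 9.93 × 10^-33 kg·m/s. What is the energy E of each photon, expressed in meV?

(c = 2.99792458 × 10^8 m/s, 1 eV = 1.602176634 × 10^-19 J.)
Since E = pc for a photon, E = 2.977 × 10^-24 J.
Converting to meV: E = 0.01858 meV ≈ 0.0186 meV.

0.0186 meV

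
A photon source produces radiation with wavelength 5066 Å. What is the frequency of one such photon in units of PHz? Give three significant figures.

0.592 PHz

(c = 2.99792458e8 m/s.)
Convert to SI: λ = 5066 Å = 5.066e-7 m.
Apply f = c/λ: f = 5.918e14 Hz.
Converting to PHz: f = 0.5918 PHz ≈ 0.592 PHz.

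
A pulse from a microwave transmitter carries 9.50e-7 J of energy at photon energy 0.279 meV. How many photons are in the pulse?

2.13e16 photons

Per-photon energy: E = 4.470e-23 J (from energy = 0.279 meV).
N = E_total / E_photon = 9.50e-7 J / 4.470e-23 J = 2.13e16.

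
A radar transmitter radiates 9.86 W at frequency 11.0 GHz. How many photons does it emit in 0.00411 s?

5.56e21 photons

Total energy: E_total = P·t = 9.86 × 0.00411 = 0.04052 J.
Per-photon energy: E = 7.289e-24 J.
N = E_total / E_photon = 5.56e21.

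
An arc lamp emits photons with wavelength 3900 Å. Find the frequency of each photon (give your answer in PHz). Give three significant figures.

(c = 2.99792458e8 m/s.)
Convert to SI: λ = 3900 Å = 3.9e-7 m.
Since f = c/λ for a photon, f = 7.687e14 Hz.
Converting to PHz: f = 0.7687 PHz ≈ 0.769 PHz.

0.769 PHz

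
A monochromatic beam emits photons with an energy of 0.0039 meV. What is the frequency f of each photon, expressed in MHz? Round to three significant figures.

In SI units: E = 0.0039 meV = 6.2485e-25 J.
The photon relation is f = E/h, giving f = 9.430e8 Hz.
Converting to MHz: f = 943.0 MHz ≈ 943 MHz.

943 MHz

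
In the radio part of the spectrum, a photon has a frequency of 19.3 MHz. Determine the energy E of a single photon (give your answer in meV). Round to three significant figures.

(h = 6.62607015 × 10^-34 J·s, 1 eV = 1.602176634 × 10^-19 J.)
In SI units: f = 19.3 MHz = 1.93 × 10^7 Hz.
Apply E = hf: E = 1.279 × 10^-26 J.
Converting to meV: E = 7.982 × 10^-5 meV ≈ 7.98 × 10^-5 meV.

7.98 × 10^-5 meV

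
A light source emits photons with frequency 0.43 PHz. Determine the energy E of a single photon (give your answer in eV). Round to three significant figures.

(h = 6.62607015 × 10^-34 J·s, 1 eV = 1.602176634 × 10^-19 J.)
Convert to SI: f = 0.43 PHz = 4.3 × 10^14 Hz.
Since E = hf for a photon, E = 2.849 × 10^-19 J.
Converting to eV: E = 1.778 eV ≈ 1.78 eV.

1.78 eV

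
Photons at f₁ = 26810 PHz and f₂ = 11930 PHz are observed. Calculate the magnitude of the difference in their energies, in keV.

61.5 keV

Using E = hf: E₁ = 1.7764 × 10^-14 J, E₂ = 7.9049 × 10^-15 J.
|ΔE| = |1.7764 × 10^-14 − 7.9049 × 10^-15| = 9.86 × 10^-15 J = 61.5 keV.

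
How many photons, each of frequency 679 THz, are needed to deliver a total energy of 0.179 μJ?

Per-photon energy: E = 4.499e-19 J (from frequency = 679 THz).
N = E_total / E_photon = 1.79e-7 J / 4.499e-19 J = 3.98e11.

3.98e11 photons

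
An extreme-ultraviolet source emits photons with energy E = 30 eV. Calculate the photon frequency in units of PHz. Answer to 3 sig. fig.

First convert: E = 30 eV = 4.8065e-18 J.
The photon relation is f = E/h, giving f = 7.254e15 Hz.
Converting to PHz: f = 7.254 PHz ≈ 7.25 PHz.

7.25 PHz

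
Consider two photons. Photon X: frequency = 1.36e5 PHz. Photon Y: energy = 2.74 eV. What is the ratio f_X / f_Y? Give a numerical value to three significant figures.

f_X = 1.360e20 Hz (from frequency = 1.36e5 PHz, via f given directly).
f_Y = 6.625e14 Hz (from energy = 2.74 eV, via f = E/h).
Ratio = 1.360e20 / 6.625e14 = 2.05e5.

2.05e5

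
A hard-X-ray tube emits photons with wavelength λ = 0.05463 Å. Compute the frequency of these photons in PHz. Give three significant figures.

(c = 2.99792458e8 m/s.)
Convert to SI: λ = 0.05463 Å = 5.463e-12 m.
Apply f = c/λ: f = 5.488e19 Hz.
Converting to PHz: f = 54880 PHz ≈ 5.49e4 PHz.

5.49e4 PHz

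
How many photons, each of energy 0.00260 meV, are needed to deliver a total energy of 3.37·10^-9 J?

Per-photon energy: E = 4.166·10^-25 J (from energy = 0.00260 meV).
N = E_total / E_photon = 3.37·10^-9 J / 4.166·10^-25 J = 8.09·10^15.

8.09·10^15 photons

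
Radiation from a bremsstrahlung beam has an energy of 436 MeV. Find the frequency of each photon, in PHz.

(h = 6.62607015e-34 J·s, 1 eV = 1.602176634e-19 J.)
Convert to SI: E = 436 MeV = 6.9855e-11 J.
For a photon f = E/h, so f = 1.054e23 Hz.
Converting to PHz: f = 1.054e8 PHz ≈ 1.05e8 PHz.

1.05e8 PHz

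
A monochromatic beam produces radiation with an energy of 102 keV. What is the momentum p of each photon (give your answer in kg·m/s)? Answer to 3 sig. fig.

First convert: E = 102 keV = 1.6342·10^-14 J.
For a photon p = E/c, so p = 5.451·10^-23 kg·m/s.
So p ≈ 5.45·10^-23 kg·m/s.

5.45·10^-23 kg·m/s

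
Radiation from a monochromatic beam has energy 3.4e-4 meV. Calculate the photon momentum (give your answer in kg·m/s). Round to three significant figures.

Take c = 2.99792458e8 m/s, 1 eV = 1.602176634e-19 J.
First convert: E = 3.4e-4 meV = 5.4474e-26 J.
The photon relation is p = E/c, giving p = 1.817e-34 kg·m/s.
So p ≈ 1.82e-34 kg·m/s.

1.82e-34 kg·m/s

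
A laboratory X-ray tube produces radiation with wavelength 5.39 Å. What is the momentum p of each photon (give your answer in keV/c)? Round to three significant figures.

Convert to SI: λ = 5.39 Å = 5.39 × 10^-10 m.
The photon relation is p = h/λ, giving p = 1.229 × 10^-24 kg·m/s.
Converting to keV/c: p = 2.300 keV/c ≈ 2.30 keV/c.

2.30 keV/c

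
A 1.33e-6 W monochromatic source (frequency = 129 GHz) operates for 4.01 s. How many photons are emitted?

Total energy: E_total = P·t = 1.33e-6 × 4.01 = 5.333e-6 J.
Per-photon energy: E = 8.548e-23 J.
N = E_total / E_photon = 6.24e16.

6.24e16 photons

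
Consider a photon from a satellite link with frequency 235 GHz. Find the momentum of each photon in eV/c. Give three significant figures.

9.72e-4 eV/c

Convert to SI: f = 235 GHz = 2.35e11 Hz.
The photon relation is p = hf/c, giving p = 5.194e-31 kg·m/s.
Converting to eV/c: p = 9.719e-4 eV/c ≈ 9.72e-4 eV/c.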